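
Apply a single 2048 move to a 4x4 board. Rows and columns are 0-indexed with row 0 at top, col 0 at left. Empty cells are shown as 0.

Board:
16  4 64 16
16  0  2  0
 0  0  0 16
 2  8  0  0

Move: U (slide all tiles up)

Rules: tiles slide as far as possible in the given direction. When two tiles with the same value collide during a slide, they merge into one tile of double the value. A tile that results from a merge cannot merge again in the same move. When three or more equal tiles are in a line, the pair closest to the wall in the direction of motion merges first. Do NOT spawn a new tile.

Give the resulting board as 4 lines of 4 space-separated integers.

Slide up:
col 0: [16, 16, 0, 2] -> [32, 2, 0, 0]
col 1: [4, 0, 0, 8] -> [4, 8, 0, 0]
col 2: [64, 2, 0, 0] -> [64, 2, 0, 0]
col 3: [16, 0, 16, 0] -> [32, 0, 0, 0]

Answer: 32  4 64 32
 2  8  2  0
 0  0  0  0
 0  0  0  0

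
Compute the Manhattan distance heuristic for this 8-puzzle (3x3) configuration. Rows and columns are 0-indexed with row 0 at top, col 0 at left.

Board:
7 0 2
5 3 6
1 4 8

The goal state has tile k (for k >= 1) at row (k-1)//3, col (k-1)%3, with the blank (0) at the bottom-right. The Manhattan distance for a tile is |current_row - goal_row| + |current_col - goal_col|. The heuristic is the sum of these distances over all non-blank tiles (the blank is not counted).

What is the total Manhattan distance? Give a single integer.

Answer: 11

Derivation:
Tile 7: at (0,0), goal (2,0), distance |0-2|+|0-0| = 2
Tile 2: at (0,2), goal (0,1), distance |0-0|+|2-1| = 1
Tile 5: at (1,0), goal (1,1), distance |1-1|+|0-1| = 1
Tile 3: at (1,1), goal (0,2), distance |1-0|+|1-2| = 2
Tile 6: at (1,2), goal (1,2), distance |1-1|+|2-2| = 0
Tile 1: at (2,0), goal (0,0), distance |2-0|+|0-0| = 2
Tile 4: at (2,1), goal (1,0), distance |2-1|+|1-0| = 2
Tile 8: at (2,2), goal (2,1), distance |2-2|+|2-1| = 1
Sum: 2 + 1 + 1 + 2 + 0 + 2 + 2 + 1 = 11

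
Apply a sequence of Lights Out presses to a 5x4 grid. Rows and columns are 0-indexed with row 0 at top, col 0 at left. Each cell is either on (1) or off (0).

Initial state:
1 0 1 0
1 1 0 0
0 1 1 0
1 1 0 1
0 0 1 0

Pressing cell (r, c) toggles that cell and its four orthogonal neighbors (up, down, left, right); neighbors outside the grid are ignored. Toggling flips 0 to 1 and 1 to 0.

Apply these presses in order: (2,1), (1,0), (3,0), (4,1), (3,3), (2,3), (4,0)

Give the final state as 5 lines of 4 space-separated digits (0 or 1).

Answer: 0 0 1 0
0 1 0 1
1 0 1 0
1 0 1 1
1 0 0 1

Derivation:
After press 1 at (2,1):
1 0 1 0
1 0 0 0
1 0 0 0
1 0 0 1
0 0 1 0

After press 2 at (1,0):
0 0 1 0
0 1 0 0
0 0 0 0
1 0 0 1
0 0 1 0

After press 3 at (3,0):
0 0 1 0
0 1 0 0
1 0 0 0
0 1 0 1
1 0 1 0

After press 4 at (4,1):
0 0 1 0
0 1 0 0
1 0 0 0
0 0 0 1
0 1 0 0

After press 5 at (3,3):
0 0 1 0
0 1 0 0
1 0 0 1
0 0 1 0
0 1 0 1

After press 6 at (2,3):
0 0 1 0
0 1 0 1
1 0 1 0
0 0 1 1
0 1 0 1

After press 7 at (4,0):
0 0 1 0
0 1 0 1
1 0 1 0
1 0 1 1
1 0 0 1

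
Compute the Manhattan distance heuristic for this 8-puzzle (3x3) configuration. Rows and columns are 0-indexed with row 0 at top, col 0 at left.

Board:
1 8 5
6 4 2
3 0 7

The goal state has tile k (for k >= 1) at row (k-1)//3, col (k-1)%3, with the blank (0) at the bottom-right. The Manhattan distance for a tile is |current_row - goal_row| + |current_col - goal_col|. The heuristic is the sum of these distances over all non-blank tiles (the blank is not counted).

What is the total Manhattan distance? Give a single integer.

Tile 1: (0,0)->(0,0) = 0
Tile 8: (0,1)->(2,1) = 2
Tile 5: (0,2)->(1,1) = 2
Tile 6: (1,0)->(1,2) = 2
Tile 4: (1,1)->(1,0) = 1
Tile 2: (1,2)->(0,1) = 2
Tile 3: (2,0)->(0,2) = 4
Tile 7: (2,2)->(2,0) = 2
Sum: 0 + 2 + 2 + 2 + 1 + 2 + 4 + 2 = 15

Answer: 15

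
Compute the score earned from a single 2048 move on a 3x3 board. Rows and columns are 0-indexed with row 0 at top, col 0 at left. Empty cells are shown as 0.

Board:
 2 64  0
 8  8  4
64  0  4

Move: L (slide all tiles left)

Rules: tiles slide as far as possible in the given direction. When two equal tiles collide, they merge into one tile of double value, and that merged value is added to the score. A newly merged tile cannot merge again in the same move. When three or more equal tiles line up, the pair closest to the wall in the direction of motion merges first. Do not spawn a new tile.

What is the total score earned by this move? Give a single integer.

Slide left:
row 0: [2, 64, 0] -> [2, 64, 0]  score +0 (running 0)
row 1: [8, 8, 4] -> [16, 4, 0]  score +16 (running 16)
row 2: [64, 0, 4] -> [64, 4, 0]  score +0 (running 16)
Board after move:
 2 64  0
16  4  0
64  4  0

Answer: 16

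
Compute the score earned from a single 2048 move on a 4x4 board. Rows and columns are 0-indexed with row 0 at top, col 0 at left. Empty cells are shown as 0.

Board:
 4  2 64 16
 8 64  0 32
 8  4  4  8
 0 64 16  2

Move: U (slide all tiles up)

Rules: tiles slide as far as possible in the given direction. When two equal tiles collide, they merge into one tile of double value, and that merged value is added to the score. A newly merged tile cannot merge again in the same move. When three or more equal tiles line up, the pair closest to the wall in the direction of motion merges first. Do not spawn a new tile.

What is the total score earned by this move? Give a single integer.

Answer: 16

Derivation:
Slide up:
col 0: [4, 8, 8, 0] -> [4, 16, 0, 0]  score +16 (running 16)
col 1: [2, 64, 4, 64] -> [2, 64, 4, 64]  score +0 (running 16)
col 2: [64, 0, 4, 16] -> [64, 4, 16, 0]  score +0 (running 16)
col 3: [16, 32, 8, 2] -> [16, 32, 8, 2]  score +0 (running 16)
Board after move:
 4  2 64 16
16 64  4 32
 0  4 16  8
 0 64  0  2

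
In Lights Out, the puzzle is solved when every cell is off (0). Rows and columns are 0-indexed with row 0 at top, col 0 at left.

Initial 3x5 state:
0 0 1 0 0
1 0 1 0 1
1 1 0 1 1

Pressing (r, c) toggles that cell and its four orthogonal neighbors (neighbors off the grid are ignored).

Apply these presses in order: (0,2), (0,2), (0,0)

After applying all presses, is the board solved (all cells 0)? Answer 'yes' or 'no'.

Answer: no

Derivation:
After press 1 at (0,2):
0 1 0 1 0
1 0 0 0 1
1 1 0 1 1

After press 2 at (0,2):
0 0 1 0 0
1 0 1 0 1
1 1 0 1 1

After press 3 at (0,0):
1 1 1 0 0
0 0 1 0 1
1 1 0 1 1

Lights still on: 9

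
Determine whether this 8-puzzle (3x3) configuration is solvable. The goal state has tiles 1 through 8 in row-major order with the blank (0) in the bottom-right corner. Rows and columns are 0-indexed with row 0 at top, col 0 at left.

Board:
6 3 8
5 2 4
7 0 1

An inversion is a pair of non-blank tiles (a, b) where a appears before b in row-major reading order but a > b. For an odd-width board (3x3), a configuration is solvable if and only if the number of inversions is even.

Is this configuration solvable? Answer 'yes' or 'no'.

Answer: yes

Derivation:
Inversions (pairs i<j in row-major order where tile[i] > tile[j] > 0): 18
18 is even, so the puzzle is solvable.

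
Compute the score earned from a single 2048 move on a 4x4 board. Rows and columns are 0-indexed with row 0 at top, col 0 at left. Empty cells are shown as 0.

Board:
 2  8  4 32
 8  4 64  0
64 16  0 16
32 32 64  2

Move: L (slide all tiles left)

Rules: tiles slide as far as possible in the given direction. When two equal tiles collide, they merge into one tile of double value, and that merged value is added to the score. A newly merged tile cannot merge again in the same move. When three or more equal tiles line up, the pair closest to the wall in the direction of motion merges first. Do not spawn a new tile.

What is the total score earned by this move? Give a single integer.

Slide left:
row 0: [2, 8, 4, 32] -> [2, 8, 4, 32]  score +0 (running 0)
row 1: [8, 4, 64, 0] -> [8, 4, 64, 0]  score +0 (running 0)
row 2: [64, 16, 0, 16] -> [64, 32, 0, 0]  score +32 (running 32)
row 3: [32, 32, 64, 2] -> [64, 64, 2, 0]  score +64 (running 96)
Board after move:
 2  8  4 32
 8  4 64  0
64 32  0  0
64 64  2  0

Answer: 96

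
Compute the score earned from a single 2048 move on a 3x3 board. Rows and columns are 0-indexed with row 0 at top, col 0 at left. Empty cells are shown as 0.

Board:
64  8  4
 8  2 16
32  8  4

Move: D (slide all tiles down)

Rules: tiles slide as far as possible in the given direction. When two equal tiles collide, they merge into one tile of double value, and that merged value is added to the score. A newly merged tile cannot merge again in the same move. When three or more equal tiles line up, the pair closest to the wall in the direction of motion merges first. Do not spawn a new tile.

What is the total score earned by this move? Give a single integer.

Answer: 0

Derivation:
Slide down:
col 0: [64, 8, 32] -> [64, 8, 32]  score +0 (running 0)
col 1: [8, 2, 8] -> [8, 2, 8]  score +0 (running 0)
col 2: [4, 16, 4] -> [4, 16, 4]  score +0 (running 0)
Board after move:
64  8  4
 8  2 16
32  8  4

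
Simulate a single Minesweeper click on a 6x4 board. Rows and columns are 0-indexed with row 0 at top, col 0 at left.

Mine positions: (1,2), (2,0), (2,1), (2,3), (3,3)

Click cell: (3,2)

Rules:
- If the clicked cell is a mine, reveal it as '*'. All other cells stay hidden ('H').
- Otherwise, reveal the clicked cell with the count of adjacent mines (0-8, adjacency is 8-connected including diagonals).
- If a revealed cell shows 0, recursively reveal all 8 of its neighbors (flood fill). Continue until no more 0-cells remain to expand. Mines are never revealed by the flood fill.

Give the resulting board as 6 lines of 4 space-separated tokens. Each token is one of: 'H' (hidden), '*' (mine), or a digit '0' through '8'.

H H H H
H H H H
H H H H
H H 3 H
H H H H
H H H H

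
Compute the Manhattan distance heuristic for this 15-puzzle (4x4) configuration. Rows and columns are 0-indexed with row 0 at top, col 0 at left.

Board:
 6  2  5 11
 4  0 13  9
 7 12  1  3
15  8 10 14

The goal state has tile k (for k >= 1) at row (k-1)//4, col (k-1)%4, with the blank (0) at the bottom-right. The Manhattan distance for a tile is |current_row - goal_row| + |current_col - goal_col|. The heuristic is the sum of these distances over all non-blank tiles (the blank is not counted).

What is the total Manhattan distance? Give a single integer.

Answer: 42

Derivation:
Tile 6: at (0,0), goal (1,1), distance |0-1|+|0-1| = 2
Tile 2: at (0,1), goal (0,1), distance |0-0|+|1-1| = 0
Tile 5: at (0,2), goal (1,0), distance |0-1|+|2-0| = 3
Tile 11: at (0,3), goal (2,2), distance |0-2|+|3-2| = 3
Tile 4: at (1,0), goal (0,3), distance |1-0|+|0-3| = 4
Tile 13: at (1,2), goal (3,0), distance |1-3|+|2-0| = 4
Tile 9: at (1,3), goal (2,0), distance |1-2|+|3-0| = 4
Tile 7: at (2,0), goal (1,2), distance |2-1|+|0-2| = 3
Tile 12: at (2,1), goal (2,3), distance |2-2|+|1-3| = 2
Tile 1: at (2,2), goal (0,0), distance |2-0|+|2-0| = 4
Tile 3: at (2,3), goal (0,2), distance |2-0|+|3-2| = 3
Tile 15: at (3,0), goal (3,2), distance |3-3|+|0-2| = 2
Tile 8: at (3,1), goal (1,3), distance |3-1|+|1-3| = 4
Tile 10: at (3,2), goal (2,1), distance |3-2|+|2-1| = 2
Tile 14: at (3,3), goal (3,1), distance |3-3|+|3-1| = 2
Sum: 2 + 0 + 3 + 3 + 4 + 4 + 4 + 3 + 2 + 4 + 3 + 2 + 4 + 2 + 2 = 42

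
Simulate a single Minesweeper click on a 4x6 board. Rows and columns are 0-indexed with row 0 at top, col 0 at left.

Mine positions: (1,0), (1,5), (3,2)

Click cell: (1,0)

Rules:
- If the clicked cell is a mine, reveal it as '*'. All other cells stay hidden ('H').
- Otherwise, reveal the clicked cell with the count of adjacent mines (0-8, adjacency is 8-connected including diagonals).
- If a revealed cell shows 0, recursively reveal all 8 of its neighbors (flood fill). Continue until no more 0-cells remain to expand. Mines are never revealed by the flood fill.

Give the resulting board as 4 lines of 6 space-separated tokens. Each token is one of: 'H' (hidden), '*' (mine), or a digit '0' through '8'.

H H H H H H
* H H H H H
H H H H H H
H H H H H H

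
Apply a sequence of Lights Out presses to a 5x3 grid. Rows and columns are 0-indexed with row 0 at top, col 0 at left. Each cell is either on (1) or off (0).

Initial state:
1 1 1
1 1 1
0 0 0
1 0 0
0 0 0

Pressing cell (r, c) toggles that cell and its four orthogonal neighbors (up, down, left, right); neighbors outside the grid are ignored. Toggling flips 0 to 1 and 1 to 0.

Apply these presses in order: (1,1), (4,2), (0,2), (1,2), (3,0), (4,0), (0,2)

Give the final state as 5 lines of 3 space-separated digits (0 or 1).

After press 1 at (1,1):
1 0 1
0 0 0
0 1 0
1 0 0
0 0 0

After press 2 at (4,2):
1 0 1
0 0 0
0 1 0
1 0 1
0 1 1

After press 3 at (0,2):
1 1 0
0 0 1
0 1 0
1 0 1
0 1 1

After press 4 at (1,2):
1 1 1
0 1 0
0 1 1
1 0 1
0 1 1

After press 5 at (3,0):
1 1 1
0 1 0
1 1 1
0 1 1
1 1 1

After press 6 at (4,0):
1 1 1
0 1 0
1 1 1
1 1 1
0 0 1

After press 7 at (0,2):
1 0 0
0 1 1
1 1 1
1 1 1
0 0 1

Answer: 1 0 0
0 1 1
1 1 1
1 1 1
0 0 1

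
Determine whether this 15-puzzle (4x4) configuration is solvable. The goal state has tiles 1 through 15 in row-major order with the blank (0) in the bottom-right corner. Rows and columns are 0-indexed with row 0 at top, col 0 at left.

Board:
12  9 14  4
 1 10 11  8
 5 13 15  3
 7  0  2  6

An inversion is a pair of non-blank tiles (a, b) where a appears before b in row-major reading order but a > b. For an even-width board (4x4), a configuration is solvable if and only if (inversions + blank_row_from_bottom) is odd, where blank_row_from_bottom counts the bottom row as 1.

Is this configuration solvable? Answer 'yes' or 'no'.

Answer: no

Derivation:
Inversions: 63
Blank is in row 3 (0-indexed from top), which is row 1 counting from the bottom (bottom = 1).
63 + 1 = 64, which is even, so the puzzle is not solvable.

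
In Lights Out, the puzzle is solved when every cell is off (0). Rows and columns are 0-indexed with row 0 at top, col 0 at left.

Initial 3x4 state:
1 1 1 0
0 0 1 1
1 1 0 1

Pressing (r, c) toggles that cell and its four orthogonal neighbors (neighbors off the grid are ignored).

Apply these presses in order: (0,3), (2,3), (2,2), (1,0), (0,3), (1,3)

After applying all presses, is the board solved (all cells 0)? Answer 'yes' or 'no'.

Answer: no

Derivation:
After press 1 at (0,3):
1 1 0 1
0 0 1 0
1 1 0 1

After press 2 at (2,3):
1 1 0 1
0 0 1 1
1 1 1 0

After press 3 at (2,2):
1 1 0 1
0 0 0 1
1 0 0 1

After press 4 at (1,0):
0 1 0 1
1 1 0 1
0 0 0 1

After press 5 at (0,3):
0 1 1 0
1 1 0 0
0 0 0 1

After press 6 at (1,3):
0 1 1 1
1 1 1 1
0 0 0 0

Lights still on: 7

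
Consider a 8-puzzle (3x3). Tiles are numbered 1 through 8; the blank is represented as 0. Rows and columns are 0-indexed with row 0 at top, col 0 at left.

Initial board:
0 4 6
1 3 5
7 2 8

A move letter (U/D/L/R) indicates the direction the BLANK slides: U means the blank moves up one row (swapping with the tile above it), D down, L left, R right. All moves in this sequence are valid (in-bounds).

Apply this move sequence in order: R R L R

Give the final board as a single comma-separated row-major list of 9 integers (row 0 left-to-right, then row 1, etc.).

Answer: 4, 6, 0, 1, 3, 5, 7, 2, 8

Derivation:
After move 1 (R):
4 0 6
1 3 5
7 2 8

After move 2 (R):
4 6 0
1 3 5
7 2 8

After move 3 (L):
4 0 6
1 3 5
7 2 8

After move 4 (R):
4 6 0
1 3 5
7 2 8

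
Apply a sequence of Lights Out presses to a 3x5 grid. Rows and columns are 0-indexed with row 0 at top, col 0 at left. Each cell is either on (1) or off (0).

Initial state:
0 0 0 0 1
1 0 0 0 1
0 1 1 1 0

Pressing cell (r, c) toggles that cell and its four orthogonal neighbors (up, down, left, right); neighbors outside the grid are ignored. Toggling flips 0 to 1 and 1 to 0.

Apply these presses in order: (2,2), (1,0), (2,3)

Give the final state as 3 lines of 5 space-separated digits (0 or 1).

After press 1 at (2,2):
0 0 0 0 1
1 0 1 0 1
0 0 0 0 0

After press 2 at (1,0):
1 0 0 0 1
0 1 1 0 1
1 0 0 0 0

After press 3 at (2,3):
1 0 0 0 1
0 1 1 1 1
1 0 1 1 1

Answer: 1 0 0 0 1
0 1 1 1 1
1 0 1 1 1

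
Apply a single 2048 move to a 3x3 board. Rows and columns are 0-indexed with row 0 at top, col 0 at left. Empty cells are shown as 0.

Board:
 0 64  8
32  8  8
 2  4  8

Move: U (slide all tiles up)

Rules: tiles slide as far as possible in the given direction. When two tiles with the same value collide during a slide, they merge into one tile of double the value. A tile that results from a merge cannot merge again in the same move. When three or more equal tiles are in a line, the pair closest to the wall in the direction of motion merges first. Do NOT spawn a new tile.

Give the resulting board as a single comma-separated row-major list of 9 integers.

Answer: 32, 64, 16, 2, 8, 8, 0, 4, 0

Derivation:
Slide up:
col 0: [0, 32, 2] -> [32, 2, 0]
col 1: [64, 8, 4] -> [64, 8, 4]
col 2: [8, 8, 8] -> [16, 8, 0]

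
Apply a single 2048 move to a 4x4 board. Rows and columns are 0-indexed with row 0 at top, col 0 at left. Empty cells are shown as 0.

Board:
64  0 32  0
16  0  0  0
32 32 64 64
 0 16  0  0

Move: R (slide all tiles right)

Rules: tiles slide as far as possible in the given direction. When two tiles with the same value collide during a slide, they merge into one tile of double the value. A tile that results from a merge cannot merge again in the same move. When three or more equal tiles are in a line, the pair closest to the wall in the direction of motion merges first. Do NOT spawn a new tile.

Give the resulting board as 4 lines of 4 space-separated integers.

Slide right:
row 0: [64, 0, 32, 0] -> [0, 0, 64, 32]
row 1: [16, 0, 0, 0] -> [0, 0, 0, 16]
row 2: [32, 32, 64, 64] -> [0, 0, 64, 128]
row 3: [0, 16, 0, 0] -> [0, 0, 0, 16]

Answer:   0   0  64  32
  0   0   0  16
  0   0  64 128
  0   0   0  16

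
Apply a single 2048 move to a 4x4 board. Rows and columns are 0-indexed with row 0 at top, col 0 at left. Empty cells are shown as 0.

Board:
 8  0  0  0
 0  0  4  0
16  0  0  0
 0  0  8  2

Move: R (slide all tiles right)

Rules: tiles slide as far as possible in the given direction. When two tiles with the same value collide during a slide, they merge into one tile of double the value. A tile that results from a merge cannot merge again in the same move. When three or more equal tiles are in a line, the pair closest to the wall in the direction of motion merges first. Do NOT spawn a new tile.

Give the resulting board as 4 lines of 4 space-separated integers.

Slide right:
row 0: [8, 0, 0, 0] -> [0, 0, 0, 8]
row 1: [0, 0, 4, 0] -> [0, 0, 0, 4]
row 2: [16, 0, 0, 0] -> [0, 0, 0, 16]
row 3: [0, 0, 8, 2] -> [0, 0, 8, 2]

Answer:  0  0  0  8
 0  0  0  4
 0  0  0 16
 0  0  8  2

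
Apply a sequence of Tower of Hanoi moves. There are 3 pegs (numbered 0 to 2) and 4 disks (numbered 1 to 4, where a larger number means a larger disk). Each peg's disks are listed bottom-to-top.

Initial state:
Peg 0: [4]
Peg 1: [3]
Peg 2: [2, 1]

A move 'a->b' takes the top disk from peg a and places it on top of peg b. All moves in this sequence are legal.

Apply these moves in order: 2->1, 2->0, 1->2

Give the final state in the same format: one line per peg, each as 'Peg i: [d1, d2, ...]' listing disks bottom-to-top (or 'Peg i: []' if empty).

After move 1 (2->1):
Peg 0: [4]
Peg 1: [3, 1]
Peg 2: [2]

After move 2 (2->0):
Peg 0: [4, 2]
Peg 1: [3, 1]
Peg 2: []

After move 3 (1->2):
Peg 0: [4, 2]
Peg 1: [3]
Peg 2: [1]

Answer: Peg 0: [4, 2]
Peg 1: [3]
Peg 2: [1]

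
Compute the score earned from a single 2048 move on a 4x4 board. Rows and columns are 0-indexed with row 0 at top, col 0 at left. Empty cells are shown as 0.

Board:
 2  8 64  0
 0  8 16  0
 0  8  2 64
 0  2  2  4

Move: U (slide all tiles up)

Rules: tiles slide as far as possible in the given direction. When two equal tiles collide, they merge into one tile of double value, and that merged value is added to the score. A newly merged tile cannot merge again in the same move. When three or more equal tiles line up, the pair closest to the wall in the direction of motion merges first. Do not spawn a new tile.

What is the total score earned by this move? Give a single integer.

Answer: 20

Derivation:
Slide up:
col 0: [2, 0, 0, 0] -> [2, 0, 0, 0]  score +0 (running 0)
col 1: [8, 8, 8, 2] -> [16, 8, 2, 0]  score +16 (running 16)
col 2: [64, 16, 2, 2] -> [64, 16, 4, 0]  score +4 (running 20)
col 3: [0, 0, 64, 4] -> [64, 4, 0, 0]  score +0 (running 20)
Board after move:
 2 16 64 64
 0  8 16  4
 0  2  4  0
 0  0  0  0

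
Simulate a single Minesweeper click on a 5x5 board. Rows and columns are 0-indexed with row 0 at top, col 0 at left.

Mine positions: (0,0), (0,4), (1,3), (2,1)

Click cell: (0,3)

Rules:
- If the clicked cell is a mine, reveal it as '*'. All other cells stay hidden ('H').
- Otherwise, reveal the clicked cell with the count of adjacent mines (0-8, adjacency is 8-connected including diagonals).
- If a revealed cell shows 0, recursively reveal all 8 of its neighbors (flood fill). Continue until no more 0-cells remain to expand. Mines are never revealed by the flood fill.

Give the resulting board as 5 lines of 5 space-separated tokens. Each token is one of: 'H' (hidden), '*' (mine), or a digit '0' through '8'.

H H H 2 H
H H H H H
H H H H H
H H H H H
H H H H H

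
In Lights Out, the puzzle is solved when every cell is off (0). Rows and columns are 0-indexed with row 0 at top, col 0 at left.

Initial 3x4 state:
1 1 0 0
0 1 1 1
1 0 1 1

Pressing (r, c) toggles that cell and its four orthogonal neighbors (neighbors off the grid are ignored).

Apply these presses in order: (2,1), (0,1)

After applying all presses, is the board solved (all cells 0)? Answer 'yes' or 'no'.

After press 1 at (2,1):
1 1 0 0
0 0 1 1
0 1 0 1

After press 2 at (0,1):
0 0 1 0
0 1 1 1
0 1 0 1

Lights still on: 6

Answer: no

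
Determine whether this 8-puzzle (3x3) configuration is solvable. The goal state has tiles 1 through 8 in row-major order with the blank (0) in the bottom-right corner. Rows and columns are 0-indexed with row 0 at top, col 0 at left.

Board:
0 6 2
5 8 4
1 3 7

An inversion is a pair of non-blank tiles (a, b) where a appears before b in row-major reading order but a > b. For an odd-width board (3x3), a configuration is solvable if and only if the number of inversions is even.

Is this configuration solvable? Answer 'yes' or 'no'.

Answer: no

Derivation:
Inversions (pairs i<j in row-major order where tile[i] > tile[j] > 0): 15
15 is odd, so the puzzle is not solvable.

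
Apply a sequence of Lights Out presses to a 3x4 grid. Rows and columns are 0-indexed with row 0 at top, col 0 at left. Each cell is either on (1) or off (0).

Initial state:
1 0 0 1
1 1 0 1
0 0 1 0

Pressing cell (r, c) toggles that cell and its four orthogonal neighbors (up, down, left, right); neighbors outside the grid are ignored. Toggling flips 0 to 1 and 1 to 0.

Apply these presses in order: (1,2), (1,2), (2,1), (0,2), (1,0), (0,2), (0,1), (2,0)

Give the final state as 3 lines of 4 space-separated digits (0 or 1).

After press 1 at (1,2):
1 0 1 1
1 0 1 0
0 0 0 0

After press 2 at (1,2):
1 0 0 1
1 1 0 1
0 0 1 0

After press 3 at (2,1):
1 0 0 1
1 0 0 1
1 1 0 0

After press 4 at (0,2):
1 1 1 0
1 0 1 1
1 1 0 0

After press 5 at (1,0):
0 1 1 0
0 1 1 1
0 1 0 0

After press 6 at (0,2):
0 0 0 1
0 1 0 1
0 1 0 0

After press 7 at (0,1):
1 1 1 1
0 0 0 1
0 1 0 0

After press 8 at (2,0):
1 1 1 1
1 0 0 1
1 0 0 0

Answer: 1 1 1 1
1 0 0 1
1 0 0 0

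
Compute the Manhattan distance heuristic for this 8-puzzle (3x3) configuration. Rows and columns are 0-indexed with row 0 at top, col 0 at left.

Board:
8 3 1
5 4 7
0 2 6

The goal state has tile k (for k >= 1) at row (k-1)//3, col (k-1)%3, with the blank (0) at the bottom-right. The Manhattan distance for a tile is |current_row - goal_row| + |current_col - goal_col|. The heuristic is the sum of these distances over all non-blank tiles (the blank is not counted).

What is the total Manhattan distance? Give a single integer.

Answer: 14

Derivation:
Tile 8: (0,0)->(2,1) = 3
Tile 3: (0,1)->(0,2) = 1
Tile 1: (0,2)->(0,0) = 2
Tile 5: (1,0)->(1,1) = 1
Tile 4: (1,1)->(1,0) = 1
Tile 7: (1,2)->(2,0) = 3
Tile 2: (2,1)->(0,1) = 2
Tile 6: (2,2)->(1,2) = 1
Sum: 3 + 1 + 2 + 1 + 1 + 3 + 2 + 1 = 14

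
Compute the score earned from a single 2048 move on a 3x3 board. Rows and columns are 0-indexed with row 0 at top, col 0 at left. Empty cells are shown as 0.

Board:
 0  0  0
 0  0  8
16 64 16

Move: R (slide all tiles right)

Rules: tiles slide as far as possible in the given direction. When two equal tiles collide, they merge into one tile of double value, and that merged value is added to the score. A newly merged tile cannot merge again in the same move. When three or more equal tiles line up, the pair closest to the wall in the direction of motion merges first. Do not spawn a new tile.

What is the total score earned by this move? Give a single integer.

Answer: 0

Derivation:
Slide right:
row 0: [0, 0, 0] -> [0, 0, 0]  score +0 (running 0)
row 1: [0, 0, 8] -> [0, 0, 8]  score +0 (running 0)
row 2: [16, 64, 16] -> [16, 64, 16]  score +0 (running 0)
Board after move:
 0  0  0
 0  0  8
16 64 16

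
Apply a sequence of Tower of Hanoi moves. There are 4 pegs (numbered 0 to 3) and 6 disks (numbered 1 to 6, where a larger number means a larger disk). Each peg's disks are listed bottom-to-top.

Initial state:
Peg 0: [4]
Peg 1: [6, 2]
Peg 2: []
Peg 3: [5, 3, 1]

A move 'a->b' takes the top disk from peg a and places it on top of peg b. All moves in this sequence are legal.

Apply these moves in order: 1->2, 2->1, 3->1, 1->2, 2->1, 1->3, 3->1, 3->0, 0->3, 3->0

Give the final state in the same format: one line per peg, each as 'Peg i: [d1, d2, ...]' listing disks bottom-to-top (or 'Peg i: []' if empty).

Answer: Peg 0: [4, 3]
Peg 1: [6, 2, 1]
Peg 2: []
Peg 3: [5]

Derivation:
After move 1 (1->2):
Peg 0: [4]
Peg 1: [6]
Peg 2: [2]
Peg 3: [5, 3, 1]

After move 2 (2->1):
Peg 0: [4]
Peg 1: [6, 2]
Peg 2: []
Peg 3: [5, 3, 1]

After move 3 (3->1):
Peg 0: [4]
Peg 1: [6, 2, 1]
Peg 2: []
Peg 3: [5, 3]

After move 4 (1->2):
Peg 0: [4]
Peg 1: [6, 2]
Peg 2: [1]
Peg 3: [5, 3]

After move 5 (2->1):
Peg 0: [4]
Peg 1: [6, 2, 1]
Peg 2: []
Peg 3: [5, 3]

After move 6 (1->3):
Peg 0: [4]
Peg 1: [6, 2]
Peg 2: []
Peg 3: [5, 3, 1]

After move 7 (3->1):
Peg 0: [4]
Peg 1: [6, 2, 1]
Peg 2: []
Peg 3: [5, 3]

After move 8 (3->0):
Peg 0: [4, 3]
Peg 1: [6, 2, 1]
Peg 2: []
Peg 3: [5]

After move 9 (0->3):
Peg 0: [4]
Peg 1: [6, 2, 1]
Peg 2: []
Peg 3: [5, 3]

After move 10 (3->0):
Peg 0: [4, 3]
Peg 1: [6, 2, 1]
Peg 2: []
Peg 3: [5]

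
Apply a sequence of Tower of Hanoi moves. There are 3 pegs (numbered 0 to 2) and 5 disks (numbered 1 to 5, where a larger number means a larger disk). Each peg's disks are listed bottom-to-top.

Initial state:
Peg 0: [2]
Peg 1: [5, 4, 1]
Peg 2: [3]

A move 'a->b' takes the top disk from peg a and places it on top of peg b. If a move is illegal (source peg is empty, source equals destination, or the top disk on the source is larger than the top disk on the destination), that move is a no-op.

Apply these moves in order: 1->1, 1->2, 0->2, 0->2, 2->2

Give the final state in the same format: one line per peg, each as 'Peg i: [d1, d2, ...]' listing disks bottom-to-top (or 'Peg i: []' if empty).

After move 1 (1->1):
Peg 0: [2]
Peg 1: [5, 4, 1]
Peg 2: [3]

After move 2 (1->2):
Peg 0: [2]
Peg 1: [5, 4]
Peg 2: [3, 1]

After move 3 (0->2):
Peg 0: [2]
Peg 1: [5, 4]
Peg 2: [3, 1]

After move 4 (0->2):
Peg 0: [2]
Peg 1: [5, 4]
Peg 2: [3, 1]

After move 5 (2->2):
Peg 0: [2]
Peg 1: [5, 4]
Peg 2: [3, 1]

Answer: Peg 0: [2]
Peg 1: [5, 4]
Peg 2: [3, 1]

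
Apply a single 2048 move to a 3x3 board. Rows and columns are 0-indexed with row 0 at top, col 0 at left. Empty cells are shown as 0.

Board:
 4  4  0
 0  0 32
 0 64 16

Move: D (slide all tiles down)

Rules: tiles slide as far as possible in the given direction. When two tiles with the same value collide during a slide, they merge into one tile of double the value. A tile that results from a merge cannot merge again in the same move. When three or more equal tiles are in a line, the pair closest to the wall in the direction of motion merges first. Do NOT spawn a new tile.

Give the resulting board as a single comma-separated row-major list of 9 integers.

Slide down:
col 0: [4, 0, 0] -> [0, 0, 4]
col 1: [4, 0, 64] -> [0, 4, 64]
col 2: [0, 32, 16] -> [0, 32, 16]

Answer: 0, 0, 0, 0, 4, 32, 4, 64, 16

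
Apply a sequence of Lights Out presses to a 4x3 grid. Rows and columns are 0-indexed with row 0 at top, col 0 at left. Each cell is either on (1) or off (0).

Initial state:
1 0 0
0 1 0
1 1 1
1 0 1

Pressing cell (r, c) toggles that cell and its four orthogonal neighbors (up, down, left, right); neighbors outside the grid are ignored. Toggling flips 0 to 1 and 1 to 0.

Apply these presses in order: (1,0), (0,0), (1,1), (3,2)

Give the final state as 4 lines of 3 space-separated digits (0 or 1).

Answer: 1 0 0
1 1 1
0 0 0
1 1 0

Derivation:
After press 1 at (1,0):
0 0 0
1 0 0
0 1 1
1 0 1

After press 2 at (0,0):
1 1 0
0 0 0
0 1 1
1 0 1

After press 3 at (1,1):
1 0 0
1 1 1
0 0 1
1 0 1

After press 4 at (3,2):
1 0 0
1 1 1
0 0 0
1 1 0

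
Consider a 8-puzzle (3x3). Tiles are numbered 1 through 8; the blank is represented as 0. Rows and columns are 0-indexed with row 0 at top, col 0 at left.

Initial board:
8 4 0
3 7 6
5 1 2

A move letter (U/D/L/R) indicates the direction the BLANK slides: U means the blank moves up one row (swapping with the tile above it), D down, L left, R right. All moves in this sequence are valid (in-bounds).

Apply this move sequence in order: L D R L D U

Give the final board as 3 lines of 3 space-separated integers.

After move 1 (L):
8 0 4
3 7 6
5 1 2

After move 2 (D):
8 7 4
3 0 6
5 1 2

After move 3 (R):
8 7 4
3 6 0
5 1 2

After move 4 (L):
8 7 4
3 0 6
5 1 2

After move 5 (D):
8 7 4
3 1 6
5 0 2

After move 6 (U):
8 7 4
3 0 6
5 1 2

Answer: 8 7 4
3 0 6
5 1 2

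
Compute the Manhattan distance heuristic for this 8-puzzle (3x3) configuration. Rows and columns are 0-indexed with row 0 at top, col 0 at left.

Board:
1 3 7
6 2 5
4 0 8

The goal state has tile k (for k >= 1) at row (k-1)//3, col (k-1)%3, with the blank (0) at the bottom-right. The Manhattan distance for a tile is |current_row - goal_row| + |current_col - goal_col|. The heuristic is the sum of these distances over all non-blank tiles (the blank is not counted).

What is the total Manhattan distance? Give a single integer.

Tile 1: at (0,0), goal (0,0), distance |0-0|+|0-0| = 0
Tile 3: at (0,1), goal (0,2), distance |0-0|+|1-2| = 1
Tile 7: at (0,2), goal (2,0), distance |0-2|+|2-0| = 4
Tile 6: at (1,0), goal (1,2), distance |1-1|+|0-2| = 2
Tile 2: at (1,1), goal (0,1), distance |1-0|+|1-1| = 1
Tile 5: at (1,2), goal (1,1), distance |1-1|+|2-1| = 1
Tile 4: at (2,0), goal (1,0), distance |2-1|+|0-0| = 1
Tile 8: at (2,2), goal (2,1), distance |2-2|+|2-1| = 1
Sum: 0 + 1 + 4 + 2 + 1 + 1 + 1 + 1 = 11

Answer: 11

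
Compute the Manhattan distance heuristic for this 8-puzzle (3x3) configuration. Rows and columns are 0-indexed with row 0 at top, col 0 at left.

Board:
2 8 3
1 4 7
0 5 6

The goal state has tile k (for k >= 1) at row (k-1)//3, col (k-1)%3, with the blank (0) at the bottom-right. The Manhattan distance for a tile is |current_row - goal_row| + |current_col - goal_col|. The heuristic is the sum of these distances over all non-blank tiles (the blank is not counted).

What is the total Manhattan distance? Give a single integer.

Tile 2: (0,0)->(0,1) = 1
Tile 8: (0,1)->(2,1) = 2
Tile 3: (0,2)->(0,2) = 0
Tile 1: (1,0)->(0,0) = 1
Tile 4: (1,1)->(1,0) = 1
Tile 7: (1,2)->(2,0) = 3
Tile 5: (2,1)->(1,1) = 1
Tile 6: (2,2)->(1,2) = 1
Sum: 1 + 2 + 0 + 1 + 1 + 3 + 1 + 1 = 10

Answer: 10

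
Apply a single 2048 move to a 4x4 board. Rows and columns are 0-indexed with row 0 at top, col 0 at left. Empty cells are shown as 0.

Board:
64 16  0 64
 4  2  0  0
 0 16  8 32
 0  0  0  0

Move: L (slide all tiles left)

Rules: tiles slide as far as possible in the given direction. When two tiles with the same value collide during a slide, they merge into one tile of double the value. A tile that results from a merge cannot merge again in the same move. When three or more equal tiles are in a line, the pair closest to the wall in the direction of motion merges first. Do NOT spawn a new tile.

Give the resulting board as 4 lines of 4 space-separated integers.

Slide left:
row 0: [64, 16, 0, 64] -> [64, 16, 64, 0]
row 1: [4, 2, 0, 0] -> [4, 2, 0, 0]
row 2: [0, 16, 8, 32] -> [16, 8, 32, 0]
row 3: [0, 0, 0, 0] -> [0, 0, 0, 0]

Answer: 64 16 64  0
 4  2  0  0
16  8 32  0
 0  0  0  0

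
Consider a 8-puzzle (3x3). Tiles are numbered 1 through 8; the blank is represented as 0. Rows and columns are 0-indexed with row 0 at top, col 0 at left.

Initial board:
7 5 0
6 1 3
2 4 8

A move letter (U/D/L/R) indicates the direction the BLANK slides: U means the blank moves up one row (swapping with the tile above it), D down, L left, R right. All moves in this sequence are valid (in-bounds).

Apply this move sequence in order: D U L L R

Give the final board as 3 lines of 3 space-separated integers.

Answer: 7 0 5
6 1 3
2 4 8

Derivation:
After move 1 (D):
7 5 3
6 1 0
2 4 8

After move 2 (U):
7 5 0
6 1 3
2 4 8

After move 3 (L):
7 0 5
6 1 3
2 4 8

After move 4 (L):
0 7 5
6 1 3
2 4 8

After move 5 (R):
7 0 5
6 1 3
2 4 8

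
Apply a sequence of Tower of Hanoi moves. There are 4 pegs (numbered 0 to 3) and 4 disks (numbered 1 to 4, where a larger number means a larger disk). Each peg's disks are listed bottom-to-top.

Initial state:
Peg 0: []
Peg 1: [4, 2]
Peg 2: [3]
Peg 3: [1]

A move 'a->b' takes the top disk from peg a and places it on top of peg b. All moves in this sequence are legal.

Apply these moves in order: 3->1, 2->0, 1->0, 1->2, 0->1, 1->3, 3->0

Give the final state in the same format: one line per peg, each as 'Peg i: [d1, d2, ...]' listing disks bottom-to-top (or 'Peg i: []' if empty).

After move 1 (3->1):
Peg 0: []
Peg 1: [4, 2, 1]
Peg 2: [3]
Peg 3: []

After move 2 (2->0):
Peg 0: [3]
Peg 1: [4, 2, 1]
Peg 2: []
Peg 3: []

After move 3 (1->0):
Peg 0: [3, 1]
Peg 1: [4, 2]
Peg 2: []
Peg 3: []

After move 4 (1->2):
Peg 0: [3, 1]
Peg 1: [4]
Peg 2: [2]
Peg 3: []

After move 5 (0->1):
Peg 0: [3]
Peg 1: [4, 1]
Peg 2: [2]
Peg 3: []

After move 6 (1->3):
Peg 0: [3]
Peg 1: [4]
Peg 2: [2]
Peg 3: [1]

After move 7 (3->0):
Peg 0: [3, 1]
Peg 1: [4]
Peg 2: [2]
Peg 3: []

Answer: Peg 0: [3, 1]
Peg 1: [4]
Peg 2: [2]
Peg 3: []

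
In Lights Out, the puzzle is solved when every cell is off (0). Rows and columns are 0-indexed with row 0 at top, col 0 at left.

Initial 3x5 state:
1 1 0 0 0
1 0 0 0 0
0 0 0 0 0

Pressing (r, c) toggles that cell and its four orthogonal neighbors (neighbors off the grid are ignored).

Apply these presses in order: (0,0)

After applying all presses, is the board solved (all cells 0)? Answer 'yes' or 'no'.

After press 1 at (0,0):
0 0 0 0 0
0 0 0 0 0
0 0 0 0 0

Lights still on: 0

Answer: yes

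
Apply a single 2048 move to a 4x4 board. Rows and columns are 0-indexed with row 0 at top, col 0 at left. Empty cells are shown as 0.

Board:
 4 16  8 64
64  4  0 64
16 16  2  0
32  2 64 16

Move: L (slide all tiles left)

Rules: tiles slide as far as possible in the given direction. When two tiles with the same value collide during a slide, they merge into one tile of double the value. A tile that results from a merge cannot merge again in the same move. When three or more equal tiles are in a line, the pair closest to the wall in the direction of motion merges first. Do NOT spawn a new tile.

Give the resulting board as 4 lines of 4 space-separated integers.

Answer:  4 16  8 64
64  4 64  0
32  2  0  0
32  2 64 16

Derivation:
Slide left:
row 0: [4, 16, 8, 64] -> [4, 16, 8, 64]
row 1: [64, 4, 0, 64] -> [64, 4, 64, 0]
row 2: [16, 16, 2, 0] -> [32, 2, 0, 0]
row 3: [32, 2, 64, 16] -> [32, 2, 64, 16]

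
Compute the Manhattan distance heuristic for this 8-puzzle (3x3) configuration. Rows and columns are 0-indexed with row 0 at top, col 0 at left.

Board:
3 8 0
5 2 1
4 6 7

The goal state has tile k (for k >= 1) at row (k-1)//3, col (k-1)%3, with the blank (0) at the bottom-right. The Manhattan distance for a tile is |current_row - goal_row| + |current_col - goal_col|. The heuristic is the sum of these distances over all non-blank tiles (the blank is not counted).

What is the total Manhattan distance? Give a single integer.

Tile 3: (0,0)->(0,2) = 2
Tile 8: (0,1)->(2,1) = 2
Tile 5: (1,0)->(1,1) = 1
Tile 2: (1,1)->(0,1) = 1
Tile 1: (1,2)->(0,0) = 3
Tile 4: (2,0)->(1,0) = 1
Tile 6: (2,1)->(1,2) = 2
Tile 7: (2,2)->(2,0) = 2
Sum: 2 + 2 + 1 + 1 + 3 + 1 + 2 + 2 = 14

Answer: 14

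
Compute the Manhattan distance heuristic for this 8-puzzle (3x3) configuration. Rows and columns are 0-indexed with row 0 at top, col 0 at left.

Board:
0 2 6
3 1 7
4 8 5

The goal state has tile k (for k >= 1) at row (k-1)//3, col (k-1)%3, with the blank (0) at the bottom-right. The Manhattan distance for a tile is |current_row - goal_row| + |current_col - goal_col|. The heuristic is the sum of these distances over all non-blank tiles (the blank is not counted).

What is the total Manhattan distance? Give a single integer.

Answer: 12

Derivation:
Tile 2: at (0,1), goal (0,1), distance |0-0|+|1-1| = 0
Tile 6: at (0,2), goal (1,2), distance |0-1|+|2-2| = 1
Tile 3: at (1,0), goal (0,2), distance |1-0|+|0-2| = 3
Tile 1: at (1,1), goal (0,0), distance |1-0|+|1-0| = 2
Tile 7: at (1,2), goal (2,0), distance |1-2|+|2-0| = 3
Tile 4: at (2,0), goal (1,0), distance |2-1|+|0-0| = 1
Tile 8: at (2,1), goal (2,1), distance |2-2|+|1-1| = 0
Tile 5: at (2,2), goal (1,1), distance |2-1|+|2-1| = 2
Sum: 0 + 1 + 3 + 2 + 3 + 1 + 0 + 2 = 12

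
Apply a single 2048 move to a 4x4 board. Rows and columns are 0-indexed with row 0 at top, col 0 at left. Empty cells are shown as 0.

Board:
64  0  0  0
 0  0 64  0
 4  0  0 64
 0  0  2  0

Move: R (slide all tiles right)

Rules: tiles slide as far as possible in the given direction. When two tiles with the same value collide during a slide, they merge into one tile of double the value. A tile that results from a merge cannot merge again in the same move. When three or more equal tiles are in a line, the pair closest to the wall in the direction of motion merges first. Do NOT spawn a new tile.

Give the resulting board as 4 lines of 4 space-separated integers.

Answer:  0  0  0 64
 0  0  0 64
 0  0  4 64
 0  0  0  2

Derivation:
Slide right:
row 0: [64, 0, 0, 0] -> [0, 0, 0, 64]
row 1: [0, 0, 64, 0] -> [0, 0, 0, 64]
row 2: [4, 0, 0, 64] -> [0, 0, 4, 64]
row 3: [0, 0, 2, 0] -> [0, 0, 0, 2]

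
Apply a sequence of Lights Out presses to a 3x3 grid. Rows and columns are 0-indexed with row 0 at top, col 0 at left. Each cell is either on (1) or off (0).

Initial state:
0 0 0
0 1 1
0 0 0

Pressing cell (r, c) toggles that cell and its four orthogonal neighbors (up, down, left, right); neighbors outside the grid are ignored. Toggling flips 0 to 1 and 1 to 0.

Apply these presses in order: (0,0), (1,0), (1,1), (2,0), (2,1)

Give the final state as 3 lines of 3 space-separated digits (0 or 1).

Answer: 0 0 0
0 0 0
1 1 1

Derivation:
After press 1 at (0,0):
1 1 0
1 1 1
0 0 0

After press 2 at (1,0):
0 1 0
0 0 1
1 0 0

After press 3 at (1,1):
0 0 0
1 1 0
1 1 0

After press 4 at (2,0):
0 0 0
0 1 0
0 0 0

After press 5 at (2,1):
0 0 0
0 0 0
1 1 1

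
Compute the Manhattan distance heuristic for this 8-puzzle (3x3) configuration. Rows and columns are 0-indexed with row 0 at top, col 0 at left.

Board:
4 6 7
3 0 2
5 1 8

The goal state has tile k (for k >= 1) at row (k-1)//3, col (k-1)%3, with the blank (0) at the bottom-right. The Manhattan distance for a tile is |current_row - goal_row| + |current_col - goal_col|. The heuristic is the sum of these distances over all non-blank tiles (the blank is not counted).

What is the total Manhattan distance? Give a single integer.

Answer: 18

Derivation:
Tile 4: at (0,0), goal (1,0), distance |0-1|+|0-0| = 1
Tile 6: at (0,1), goal (1,2), distance |0-1|+|1-2| = 2
Tile 7: at (0,2), goal (2,0), distance |0-2|+|2-0| = 4
Tile 3: at (1,0), goal (0,2), distance |1-0|+|0-2| = 3
Tile 2: at (1,2), goal (0,1), distance |1-0|+|2-1| = 2
Tile 5: at (2,0), goal (1,1), distance |2-1|+|0-1| = 2
Tile 1: at (2,1), goal (0,0), distance |2-0|+|1-0| = 3
Tile 8: at (2,2), goal (2,1), distance |2-2|+|2-1| = 1
Sum: 1 + 2 + 4 + 3 + 2 + 2 + 3 + 1 = 18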